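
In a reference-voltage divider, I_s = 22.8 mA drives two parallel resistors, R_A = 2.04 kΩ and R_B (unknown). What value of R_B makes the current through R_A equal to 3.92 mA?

Two-branch current divider: I_A = I_s · R_B/(R_A + R_B).
3.92/22.8 = R_B/(R_A + R_B) → R_B = R_A · (0.1719)/(1 − 0.1719) = 2.04 × 0.2076 = 0.4236 kΩ.

R_B ≈ 0.424 kΩ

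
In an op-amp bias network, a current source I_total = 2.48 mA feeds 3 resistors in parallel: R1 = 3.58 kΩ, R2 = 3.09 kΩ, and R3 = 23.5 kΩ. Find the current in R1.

I ≈ 1.07 mA

ΣG = 1/3.58 + 1/3.09 + 1/23.5 = 0.6455.
By the current-divider rule, I = I_total · G_k/ΣG = 2.48 × 0.4327 = 1.073 mA.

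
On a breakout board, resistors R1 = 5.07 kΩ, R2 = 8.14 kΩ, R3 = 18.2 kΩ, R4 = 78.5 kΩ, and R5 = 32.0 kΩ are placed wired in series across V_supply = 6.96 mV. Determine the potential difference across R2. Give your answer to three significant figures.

V ≈ 0.399 mV

Series total: ΣR = 5.07 + 8.14 + 18.2 + 78.5 + 32.0 = 141.9 kΩ.
V = V_supply · R/ΣR = 6.96 × 0.05736 = 0.3992 mV.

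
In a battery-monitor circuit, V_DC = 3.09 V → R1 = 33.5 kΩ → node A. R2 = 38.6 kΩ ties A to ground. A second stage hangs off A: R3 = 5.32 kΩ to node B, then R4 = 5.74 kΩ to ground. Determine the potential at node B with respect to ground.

Looking into the second stage from A: R3 + R4 = 11.06 kΩ appears in parallel with R2.
R2 ‖ (R3+R4) = 8.597 kΩ.
V_A = 3.09 × 8.597/(33.5 + 8.597) = 0.6310 V.
Stage 2 is unloaded, so V_B = V_A · R4/(R3+R4) = 0.6310 × 5.74/11.06 = 0.3275 V.

V_B ≈ 0.327 V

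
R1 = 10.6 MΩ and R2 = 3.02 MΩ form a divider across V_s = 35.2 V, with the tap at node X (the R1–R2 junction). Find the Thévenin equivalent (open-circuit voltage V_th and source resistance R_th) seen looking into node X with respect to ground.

V_th ≈ 7.80 V, R_th ≈ 2.35 MΩ

V_th is the unloaded tap voltage: V_s · R2/(R1+R2) = 35.2 × 0.2217 = 7.805 V.
Zeroing V_s shorts the top of R1 to ground, so R_th = R1 ‖ R2 = 2.350 MΩ.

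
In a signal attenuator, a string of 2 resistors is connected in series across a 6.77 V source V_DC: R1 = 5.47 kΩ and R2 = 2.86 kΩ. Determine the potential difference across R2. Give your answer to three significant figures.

ΣR = 5.47 + 2.86 = 8.330 kΩ.
Voltage divider: V = V_DC · (2.860 / 8.330) = 6.77 × 0.3433 = 2.324 V.

V ≈ 2.32 V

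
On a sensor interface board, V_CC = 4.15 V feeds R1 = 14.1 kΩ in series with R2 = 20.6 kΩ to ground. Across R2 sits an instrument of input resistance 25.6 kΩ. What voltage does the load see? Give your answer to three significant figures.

V_out ≈ 1.86 V

First combine the lower leg with the load: R2 ‖ R_L = 11.41 kΩ.
Voltage divider with the loaded lower leg: V_out = 4.15 × 11.41/(14.1 + 11.41) = 4.15 × 0.4474 = 1.857 V.
(Unloaded it would be 2.46 V; the load pulls it down.)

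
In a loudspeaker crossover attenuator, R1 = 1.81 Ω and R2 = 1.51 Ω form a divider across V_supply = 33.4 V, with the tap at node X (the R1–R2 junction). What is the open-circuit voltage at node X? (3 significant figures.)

V_th ≈ 15.2 V

With X open, the divider is unloaded: V_th = 33.4 × 1.51/3.320 = 15.19 V.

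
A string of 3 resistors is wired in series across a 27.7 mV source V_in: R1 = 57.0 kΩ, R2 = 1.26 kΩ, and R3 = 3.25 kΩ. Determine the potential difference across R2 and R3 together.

V ≈ 2.03 mV

Series total: ΣR = 57.0 + 1.26 + 3.25 = 61.51 kΩ.
R_{R2..R3} = 1.26 + 3.25 = 4.510 kΩ.
V = V_in · R/ΣR = 27.7 × 0.07332 = 2.031 mV.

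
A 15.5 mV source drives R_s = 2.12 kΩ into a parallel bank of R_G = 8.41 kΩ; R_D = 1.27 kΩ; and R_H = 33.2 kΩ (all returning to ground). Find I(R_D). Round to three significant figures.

I ≈ 4.09 µA

Equivalent of the parallel group: R_p = 1.068 kΩ.
Node voltage V_A = V_CC · R_p/(R_s + R_p) = 15.5 × 0.3350 = 5.192 mV.
Branch current I = V_A/R_D = 5.192/1.27 = 4.088 µA.
(Check via current divider: I_total = 4.862 µA; share G_k/ΣG = 0.8409 → same result.)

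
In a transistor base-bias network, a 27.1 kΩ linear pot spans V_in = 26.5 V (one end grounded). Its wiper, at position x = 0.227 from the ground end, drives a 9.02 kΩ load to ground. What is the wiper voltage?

Lower segment x·R_p = 6.152 kΩ; upper segment (1−x)·R_p = 20.95 kΩ.
R_L loads the lower segment: effective lower R = 3.657 kΩ.
V_out = 26.5 × 3.657/(20.95 + 3.657) = 3.939 V.
(Unloaded: V_out = x·V_in = 6.02 V.)

V_out ≈ 3.94 V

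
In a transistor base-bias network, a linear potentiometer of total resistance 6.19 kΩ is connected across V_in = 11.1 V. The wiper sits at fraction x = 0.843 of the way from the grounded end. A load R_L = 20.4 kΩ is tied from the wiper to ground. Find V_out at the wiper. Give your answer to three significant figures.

Lower segment x·R_p = 5.218 kΩ; upper segment (1−x)·R_p = 0.9718 kΩ.
(x·R_p) ‖ R_L = 4.155 kΩ.
V_out = 11.1 × 4.155/(0.9718 + 4.155) = 8.996 V.

V_out ≈ 9.00 V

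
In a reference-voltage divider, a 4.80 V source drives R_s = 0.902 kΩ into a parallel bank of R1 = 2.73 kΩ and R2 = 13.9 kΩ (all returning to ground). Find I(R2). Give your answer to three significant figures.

Combine the parallel branches: R_p = (1/2.73 + 1/13.9)⁻¹ = 2.282 kΩ.
V_A = 4.80 × 2.282/3.184 = 3.440 V.
Branch current I = V_A/R2 = 3.440/13.9 = 0.2475 mA.

I ≈ 0.247 mA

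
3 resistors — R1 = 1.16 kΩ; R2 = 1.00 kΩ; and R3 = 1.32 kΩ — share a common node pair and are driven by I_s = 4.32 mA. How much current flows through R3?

I ≈ 1.25 mA

Conductances: ΣG = 1/1.16 + 1/1.00 + 1/1.32 = 2.620 (1/kΩ).
R3 takes the fraction G_k/ΣG = 0.7576/2.620 = 0.2892, so I = 4.32 × 0.2892 = 1.249 mA.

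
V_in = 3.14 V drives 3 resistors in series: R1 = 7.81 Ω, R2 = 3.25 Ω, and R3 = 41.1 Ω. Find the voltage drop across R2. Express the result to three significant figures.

V ≈ 0.196 V

Total series resistance ΣR = 7.81 + 3.25 + 41.1 = 52.16 Ω.
By the voltage-divider rule, V = 3.14 × 3.250/52.16 = 0.1956 V.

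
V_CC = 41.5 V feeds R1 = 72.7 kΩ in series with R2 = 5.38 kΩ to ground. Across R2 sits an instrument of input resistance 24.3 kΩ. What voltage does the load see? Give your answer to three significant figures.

V_out ≈ 2.37 V

R2 ‖ R_L = (5.38 × 24.3)/(5.38 + 24.3) = 4.405 kΩ.
Then V_out = V_CC · R2'/(R1 + R2') = 41.5 × 4.405/77.10 = 2.371 V.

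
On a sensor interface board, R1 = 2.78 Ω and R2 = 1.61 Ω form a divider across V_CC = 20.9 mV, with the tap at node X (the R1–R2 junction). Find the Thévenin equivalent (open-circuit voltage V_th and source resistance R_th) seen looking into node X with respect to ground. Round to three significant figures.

V_th is the unloaded tap voltage: V_CC · R2/(R1+R2) = 20.9 × 0.3667 = 7.665 mV.
Zeroing V_CC shorts the top of R1 to ground, so R_th = R1 ‖ R2 = 1.020 Ω.

V_th ≈ 7.66 mV, R_th ≈ 1.02 Ω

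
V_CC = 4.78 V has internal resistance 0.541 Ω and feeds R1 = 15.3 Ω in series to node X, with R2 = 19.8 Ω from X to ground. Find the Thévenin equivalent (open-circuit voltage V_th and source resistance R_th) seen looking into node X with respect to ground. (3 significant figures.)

R1' = 0.541 + 15.3 = 15.84 Ω (source resistance + R1).
V_th is the unloaded tap voltage: V_CC · R2/(R1'+R2) = 4.78 × 0.5555 = 2.655 V.
With V_CC suppressed (replaced by a short), R_th = R1' ‖ R2 = (15.84 × 19.8)/(15.84 + 19.8) = 8.800 Ω.

V_th ≈ 2.66 V, R_th ≈ 8.80 Ω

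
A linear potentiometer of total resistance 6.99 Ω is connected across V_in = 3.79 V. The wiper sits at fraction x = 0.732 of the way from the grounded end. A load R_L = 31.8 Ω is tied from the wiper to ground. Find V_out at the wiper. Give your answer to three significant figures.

Split the track: R_lower = x·R_p = 5.117 Ω, R_upper = (1−x)·R_p = 1.873 Ω.
R_L loads the lower segment: effective lower R = 4.408 Ω.
Loaded-divider output: V_out = 3.79 × 0.7017 = 2.660 V.

V_out ≈ 2.66 V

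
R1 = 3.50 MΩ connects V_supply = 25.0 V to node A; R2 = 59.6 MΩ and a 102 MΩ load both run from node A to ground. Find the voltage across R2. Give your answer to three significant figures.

First combine the lower leg with the load: R2 ‖ R_L = 37.62 MΩ.
Now apply the divider: V_out = 25.0 × 0.9149 = 22.87 V.

V_out ≈ 22.9 V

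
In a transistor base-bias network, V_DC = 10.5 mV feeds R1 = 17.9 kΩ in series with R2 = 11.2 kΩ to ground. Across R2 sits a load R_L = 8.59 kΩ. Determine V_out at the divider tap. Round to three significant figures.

First combine the lower leg with the load: R2 ‖ R_L = 4.861 kΩ.
Voltage divider with the loaded lower leg: V_out = 10.5 × 4.861/(17.9 + 4.861) = 10.5 × 0.2136 = 2.243 mV.

V_out ≈ 2.24 mV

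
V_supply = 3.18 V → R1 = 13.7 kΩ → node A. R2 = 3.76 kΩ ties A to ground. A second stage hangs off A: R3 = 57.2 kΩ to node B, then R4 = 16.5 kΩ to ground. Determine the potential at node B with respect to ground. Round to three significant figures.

The second stage (R3 + R4 = 73.70 kΩ) loads node A in parallel with R2.
Effective lower resistance at A: R2 ‖ 73.70 = 3.577 kΩ.
V_A = 3.18 × 3.577/(13.7 + 3.577) = 0.6585 V.
Stage 2 is unloaded, so V_B = V_A · R4/(R3+R4) = 0.6585 × 16.5/73.70 = 0.1474 V.

V_B ≈ 0.147 V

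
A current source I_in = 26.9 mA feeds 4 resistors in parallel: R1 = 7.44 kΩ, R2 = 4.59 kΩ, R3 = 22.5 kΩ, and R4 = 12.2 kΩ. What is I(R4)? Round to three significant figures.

I ≈ 4.61 mA

Total conductance ΣG = 1/7.44 + 1/4.59 + 1/22.5 + 1/12.2 = 0.4787 (units of 1/kΩ).
By the current-divider rule, I = I_in · G_k/ΣG = 26.9 × 0.1712 = 4.606 mA.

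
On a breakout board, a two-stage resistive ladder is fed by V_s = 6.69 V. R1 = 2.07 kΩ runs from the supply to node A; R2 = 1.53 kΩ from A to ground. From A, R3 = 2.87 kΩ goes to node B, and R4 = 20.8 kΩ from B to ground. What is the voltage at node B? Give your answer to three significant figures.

V_B ≈ 2.41 V

Node A sees R2 in parallel with the series input of stage 2, R3 + R4 = 23.67 kΩ.
R2 ‖ (R3+R4) = 1.437 kΩ.
V_A = 6.69 × 1.437/(2.07 + 1.437) = 2.741 V.
Stage 2 is unloaded, so V_B = V_A · R4/(R3+R4) = 2.741 × 20.8/23.67 = 2.409 V.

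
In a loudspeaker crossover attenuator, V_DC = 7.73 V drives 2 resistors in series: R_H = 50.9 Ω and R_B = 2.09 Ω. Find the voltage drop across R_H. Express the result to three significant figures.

ΣR = 50.9 + 2.09 = 52.99 Ω.
V = V_DC · R/ΣR = 7.73 × 0.9606 = 7.425 V.

V ≈ 7.43 V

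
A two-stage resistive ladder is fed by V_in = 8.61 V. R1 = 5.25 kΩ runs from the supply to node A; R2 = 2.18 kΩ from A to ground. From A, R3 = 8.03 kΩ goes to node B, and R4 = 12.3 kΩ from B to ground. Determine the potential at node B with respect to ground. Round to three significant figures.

V_B ≈ 1.42 V

Node A sees R2 in parallel with the series input of stage 2, R3 + R4 = 20.33 kΩ.
Effective lower resistance at A: R2 ‖ 20.33 = 1.969 kΩ.
First divider: V_A = V_in · 1.969/(5.25 + 1.969) = 2.348 V.
Then the unloaded second divider: V_B = V_A × R4/(R3+R4) = 2.348 × 0.6050 = 1.421 V.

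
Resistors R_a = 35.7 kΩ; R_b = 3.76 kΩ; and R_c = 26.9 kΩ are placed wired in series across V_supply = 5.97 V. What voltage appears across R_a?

Series total: ΣR = 35.7 + 3.76 + 26.9 = 66.36 kΩ.
V = V_supply · R/ΣR = 5.97 × 0.5380 = 3.212 V.

V ≈ 3.21 V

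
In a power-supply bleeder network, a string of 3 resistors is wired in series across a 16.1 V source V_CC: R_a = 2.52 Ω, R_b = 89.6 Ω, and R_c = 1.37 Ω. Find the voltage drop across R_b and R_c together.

ΣR = 2.52 + 89.6 + 1.37 = 93.49 Ω.
R_{R_b..R_c} = 89.6 + 1.37 = 90.97 Ω.
V = V_CC · R/ΣR = 16.1 × 0.9730 = 15.67 V.

V ≈ 15.7 V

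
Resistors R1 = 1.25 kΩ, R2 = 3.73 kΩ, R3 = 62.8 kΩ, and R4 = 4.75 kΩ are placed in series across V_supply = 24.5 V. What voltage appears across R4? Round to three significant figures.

V ≈ 1.60 V

Total series resistance ΣR = 1.25 + 3.73 + 62.8 + 4.75 = 72.53 kΩ.
V = V_supply · R/ΣR = 24.5 × 0.06549 = 1.605 V.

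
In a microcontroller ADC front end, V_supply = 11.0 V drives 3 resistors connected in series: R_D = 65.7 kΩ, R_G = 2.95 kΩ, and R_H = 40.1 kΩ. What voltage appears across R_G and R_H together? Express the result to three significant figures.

ΣR = 65.7 + 2.95 + 40.1 = 108.8 kΩ.
R_{R_G..R_H} = 2.95 + 40.1 = 43.05 kΩ.
Voltage divider: V = V_supply · (43.05 / 108.8) = 11.0 × 0.3959 = 4.354 V.

V ≈ 4.35 V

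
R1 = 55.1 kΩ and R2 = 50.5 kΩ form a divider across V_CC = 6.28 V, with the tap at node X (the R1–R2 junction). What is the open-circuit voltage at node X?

Open-circuit (no load on X): V_th = V_CC · R2/(R1 + R2) = 6.28 × 50.5/(55.10 + 50.5) = 3.003 V.

V_th ≈ 3.00 V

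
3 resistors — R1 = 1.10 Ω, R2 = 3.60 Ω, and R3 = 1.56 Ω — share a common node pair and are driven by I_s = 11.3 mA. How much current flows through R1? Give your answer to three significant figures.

I ≈ 5.62 mA

Total conductance ΣG = 1/1.10 + 1/3.60 + 1/1.56 = 1.828 (units of 1/Ω).
By the current-divider rule, I = I_s · G_k/ΣG = 11.3 × 0.4973 = 5.620 mA.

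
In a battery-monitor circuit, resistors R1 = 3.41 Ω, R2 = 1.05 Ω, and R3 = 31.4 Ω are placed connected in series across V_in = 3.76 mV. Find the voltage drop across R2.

Total series resistance ΣR = 3.41 + 1.05 + 31.4 = 35.86 Ω.
By the voltage-divider rule, V = 3.76 × 1.050/35.86 = 0.1101 mV.

V ≈ 0.110 mV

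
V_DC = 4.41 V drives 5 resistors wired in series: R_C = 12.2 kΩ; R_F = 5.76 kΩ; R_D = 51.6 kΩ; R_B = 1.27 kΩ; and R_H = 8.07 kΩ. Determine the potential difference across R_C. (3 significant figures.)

ΣR = 12.2 + 5.76 + 51.6 + 1.27 + 8.07 = 78.90 kΩ.
By the voltage-divider rule, V = 4.41 × 12.20/78.90 = 0.6819 V.

V ≈ 0.682 V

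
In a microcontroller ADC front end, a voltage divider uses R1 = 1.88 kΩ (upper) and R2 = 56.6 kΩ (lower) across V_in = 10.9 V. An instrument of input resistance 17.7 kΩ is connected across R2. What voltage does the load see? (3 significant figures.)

R2 ‖ R_L = (56.6 × 17.7)/(56.6 + 17.7) = 13.48 kΩ.
Voltage divider with the loaded lower leg: V_out = 10.9 × 13.48/(1.88 + 13.48) = 10.9 × 0.8776 = 9.566 V.

V_out ≈ 9.57 V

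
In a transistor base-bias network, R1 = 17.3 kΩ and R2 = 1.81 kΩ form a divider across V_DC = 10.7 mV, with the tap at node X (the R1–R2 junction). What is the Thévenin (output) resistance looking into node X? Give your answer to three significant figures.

Looking into X with the source shorted: R_th = R1·R2/(R1+R2) = 17.30 × 1.81/19.11 = 1.639 kΩ.

R_th ≈ 1.64 kΩ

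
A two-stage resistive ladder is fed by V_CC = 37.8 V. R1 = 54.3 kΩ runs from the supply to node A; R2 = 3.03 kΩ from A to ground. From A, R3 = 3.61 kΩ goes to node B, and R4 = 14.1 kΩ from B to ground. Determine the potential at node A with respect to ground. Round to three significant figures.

V_A ≈ 1.72 V

Node A sees R2 in parallel with the series input of stage 2, R3 + R4 = 17.71 kΩ.
R2 ‖ (R3+R4) = 2.587 kΩ.
First divider: V_A = V_CC · 2.587/(54.3 + 2.587) = 1.719 V.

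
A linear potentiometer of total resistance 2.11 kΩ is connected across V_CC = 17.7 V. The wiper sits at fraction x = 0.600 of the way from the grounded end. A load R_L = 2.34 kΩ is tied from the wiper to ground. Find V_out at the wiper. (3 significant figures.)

Lower segment x·R_p = 1.266 kΩ; upper segment (1−x)·R_p = 0.8440 kΩ.
(x·R_p) ‖ R_L = 0.8215 kΩ.
Then V_out = V_CC · 0.8215/(0.8440 + 0.8215) = 8.731 V.
(Unloaded: V_out = x·V_CC = 10.6 V.)

V_out ≈ 8.73 V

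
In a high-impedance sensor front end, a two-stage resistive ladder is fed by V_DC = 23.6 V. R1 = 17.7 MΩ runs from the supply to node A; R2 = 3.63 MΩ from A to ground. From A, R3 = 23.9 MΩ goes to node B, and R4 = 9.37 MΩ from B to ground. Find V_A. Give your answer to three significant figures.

V_A ≈ 3.68 V

Node A sees R2 in parallel with the series input of stage 2, R3 + R4 = 33.27 MΩ.
R2 ‖ (R3+R4) = 3.273 MΩ.
First divider: V_A = V_DC · 3.273/(17.7 + 3.273) = 3.683 V.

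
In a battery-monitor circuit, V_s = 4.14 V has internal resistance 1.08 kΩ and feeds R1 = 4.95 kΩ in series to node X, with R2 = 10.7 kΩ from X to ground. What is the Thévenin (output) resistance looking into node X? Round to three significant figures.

R_th ≈ 3.86 kΩ

R1' = 1.08 + 4.95 = 6.030 kΩ (source resistance + R1).
Zeroing V_s shorts the top of R1' to ground, so R_th = R1' ‖ R2 = 3.857 kΩ.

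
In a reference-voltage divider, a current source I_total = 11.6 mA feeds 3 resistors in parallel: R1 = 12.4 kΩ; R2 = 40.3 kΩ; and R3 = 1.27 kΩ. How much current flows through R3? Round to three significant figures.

I ≈ 10.2 mA

ΣG = 1/12.4 + 1/40.3 + 1/1.27 = 0.8929.
R3 takes the fraction G_k/ΣG = 0.7874/0.8929 = 0.8819, so I = 11.6 × 0.8819 = 10.23 mA.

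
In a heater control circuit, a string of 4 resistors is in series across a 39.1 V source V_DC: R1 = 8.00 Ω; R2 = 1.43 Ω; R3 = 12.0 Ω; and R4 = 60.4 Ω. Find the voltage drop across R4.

Total series resistance ΣR = 8.00 + 1.43 + 12.0 + 60.4 = 81.83 Ω.
Voltage divider: V = V_DC · (60.40 / 81.83) = 39.1 × 0.7381 = 28.86 V.

V ≈ 28.9 V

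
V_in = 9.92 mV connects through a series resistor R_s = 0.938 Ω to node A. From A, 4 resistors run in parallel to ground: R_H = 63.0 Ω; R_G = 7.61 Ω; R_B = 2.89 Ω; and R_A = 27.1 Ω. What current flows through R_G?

Combine the parallel branches: R_p = (1/63.0 + 1/7.61 + 1/2.89 + 1/27.1)⁻¹ = 1.886 Ω.
V_A = 9.92 × 1.886/2.824 = 6.625 mV.
I(R_G) = V_A / R_G = 6.625/7.61 = 0.8706 mA.

I ≈ 0.871 mA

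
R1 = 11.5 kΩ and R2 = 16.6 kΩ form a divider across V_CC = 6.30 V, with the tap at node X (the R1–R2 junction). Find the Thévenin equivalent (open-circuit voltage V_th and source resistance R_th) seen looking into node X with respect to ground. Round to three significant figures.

With X open, the divider is unloaded: V_th = 6.30 × 16.6/28.10 = 3.722 V.
Zeroing V_CC shorts the top of R1 to ground, so R_th = R1 ‖ R2 = 6.794 kΩ.

V_th ≈ 3.72 V, R_th ≈ 6.79 kΩ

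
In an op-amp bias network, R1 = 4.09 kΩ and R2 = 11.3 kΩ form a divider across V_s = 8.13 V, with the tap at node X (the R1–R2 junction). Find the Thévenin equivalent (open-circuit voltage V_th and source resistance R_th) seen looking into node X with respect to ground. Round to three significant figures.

Open-circuit (no load on X): V_th = V_s · R2/(R1 + R2) = 8.13 × 11.3/(4.090 + 11.3) = 5.969 V.
Looking into X with the source shorted: R_th = R1·R2/(R1+R2) = 4.090 × 11.3/15.39 = 3.003 kΩ.

V_th ≈ 5.97 V, R_th ≈ 3.00 kΩ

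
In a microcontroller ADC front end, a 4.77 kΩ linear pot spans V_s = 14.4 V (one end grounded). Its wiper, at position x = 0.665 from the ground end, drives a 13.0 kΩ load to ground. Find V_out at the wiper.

V_out ≈ 8.85 V

The pot divides into 1.598 kΩ above the wiper and 3.172 kΩ below.
Lower segment in parallel with the load: 3.172 ‖ 13.0 = 2.550 kΩ.
Loaded-divider output: V_out = 14.4 × 0.6147 = 8.852 V.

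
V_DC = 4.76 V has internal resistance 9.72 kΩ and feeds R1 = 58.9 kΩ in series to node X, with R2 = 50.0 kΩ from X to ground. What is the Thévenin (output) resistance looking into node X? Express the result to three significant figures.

R1' = 9.72 + 58.9 = 68.62 kΩ (source resistance + R1).
Looking into X with the source shorted: R_th = R1'·R2/(R1'+R2) = 68.62 × 50.0/118.6 = 28.92 kΩ.

R_th ≈ 28.9 kΩ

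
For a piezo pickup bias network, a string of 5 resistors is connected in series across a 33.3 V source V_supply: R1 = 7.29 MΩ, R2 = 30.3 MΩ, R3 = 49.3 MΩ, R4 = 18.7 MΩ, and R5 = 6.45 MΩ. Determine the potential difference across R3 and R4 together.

Series total: ΣR = 7.29 + 30.3 + 49.3 + 18.7 + 6.45 = 112.0 MΩ.
R_{R3..R4} = 49.3 + 18.7 = 68.00 MΩ.
V = V_supply · R/ΣR = 33.3 × 0.6069 = 20.21 V.

V ≈ 20.2 V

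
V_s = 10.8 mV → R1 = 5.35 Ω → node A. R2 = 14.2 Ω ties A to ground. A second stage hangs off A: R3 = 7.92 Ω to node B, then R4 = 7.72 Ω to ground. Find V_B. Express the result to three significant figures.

Node A sees R2 in parallel with the series input of stage 2, R3 + R4 = 15.64 Ω.
R2 ‖ (R3+R4) = 7.443 Ω.
First divider: V_A = V_s · 7.443/(5.35 + 7.443) = 6.283 mV.
V_B = V_A × 0.4936 = 3.101 mV.

V_B ≈ 3.10 mV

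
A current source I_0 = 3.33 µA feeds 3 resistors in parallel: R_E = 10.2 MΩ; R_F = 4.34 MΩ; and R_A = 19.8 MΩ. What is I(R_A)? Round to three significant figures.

Total conductance ΣG = 1/10.2 + 1/4.34 + 1/19.8 = 0.3790 (units of 1/MΩ).
By the current-divider rule, I = I_0 · G_k/ΣG = 3.33 × 0.1333 = 0.4438 µA.

I ≈ 0.444 µA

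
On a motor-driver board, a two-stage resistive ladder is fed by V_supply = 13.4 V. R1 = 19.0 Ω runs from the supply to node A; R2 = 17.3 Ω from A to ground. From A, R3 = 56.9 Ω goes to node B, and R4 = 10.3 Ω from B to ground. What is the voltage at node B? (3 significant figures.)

Looking into the second stage from A: R3 + R4 = 67.20 Ω appears in parallel with R2.
R2 ‖ (R3+R4) = 13.76 Ω.
So V_A = 13.4 × 0.4200 = 5.628 V.
V_B = V_A × 0.1533 = 0.8626 V.

V_B ≈ 0.863 V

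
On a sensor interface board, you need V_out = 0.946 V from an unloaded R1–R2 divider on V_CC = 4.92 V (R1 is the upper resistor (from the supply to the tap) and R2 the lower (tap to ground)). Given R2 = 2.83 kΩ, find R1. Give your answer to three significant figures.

Required fraction k = V_out/V_CC = 0.1923.
So R1 = R2 · (V_CC/V_out − 1) = 2.83 × (4.92/0.946 − 1) = 2.83 × 4.201 = 11.89 kΩ.

R1 ≈ 11.9 kΩ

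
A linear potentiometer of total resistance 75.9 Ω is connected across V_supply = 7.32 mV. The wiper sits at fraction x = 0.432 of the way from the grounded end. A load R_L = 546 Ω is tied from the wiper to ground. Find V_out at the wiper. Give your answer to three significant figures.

V_out ≈ 3.06 mV

The pot divides into 43.11 Ω above the wiper and 32.79 Ω below.
(x·R_p) ‖ R_L = 30.93 Ω.
Then V_out = V_supply · 30.93/(43.11 + 30.93) = 3.058 mV.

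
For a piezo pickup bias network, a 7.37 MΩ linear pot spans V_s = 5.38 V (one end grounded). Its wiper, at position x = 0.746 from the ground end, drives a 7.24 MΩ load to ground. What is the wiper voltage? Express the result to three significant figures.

The pot divides into 1.872 MΩ above the wiper and 5.498 MΩ below.
R_L loads the lower segment: effective lower R = 3.125 MΩ.
Loaded-divider output: V_out = 5.38 × 0.6254 = 3.365 V.

V_out ≈ 3.36 V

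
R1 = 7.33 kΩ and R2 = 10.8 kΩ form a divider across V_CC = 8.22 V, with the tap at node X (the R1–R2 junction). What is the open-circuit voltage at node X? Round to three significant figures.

Open-circuit (no load on X): V_th = V_CC · R2/(R1 + R2) = 8.22 × 10.8/(7.330 + 10.8) = 4.897 V.

V_th ≈ 4.90 V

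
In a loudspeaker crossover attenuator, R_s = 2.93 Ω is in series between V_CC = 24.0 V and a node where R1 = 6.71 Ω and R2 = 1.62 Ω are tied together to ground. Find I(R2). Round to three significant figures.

I ≈ 4.57 A

Equivalent of the parallel group: R_p = 1.305 Ω.
Node voltage V_A = V_CC · R_p/(R_s + R_p) = 24.0 × 0.3081 = 7.395 V.
I(R2) = V_A / R2 = 7.395/1.62 = 4.565 A.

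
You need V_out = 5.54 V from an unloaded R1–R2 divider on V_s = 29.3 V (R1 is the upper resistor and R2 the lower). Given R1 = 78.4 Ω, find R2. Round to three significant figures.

R2 ≈ 18.3 Ω

Required fraction k = V_out/V_s = 0.1891.
R2 = R1 · 0.1891/(1 − 0.1891) = 18.28 Ω.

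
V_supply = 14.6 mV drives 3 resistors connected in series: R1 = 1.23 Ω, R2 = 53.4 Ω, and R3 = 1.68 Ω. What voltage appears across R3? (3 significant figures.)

Series total: ΣR = 1.23 + 53.4 + 1.68 = 56.31 Ω.
V = V_supply · R/ΣR = 14.6 × 0.02983 = 0.4356 mV.

V ≈ 0.436 mV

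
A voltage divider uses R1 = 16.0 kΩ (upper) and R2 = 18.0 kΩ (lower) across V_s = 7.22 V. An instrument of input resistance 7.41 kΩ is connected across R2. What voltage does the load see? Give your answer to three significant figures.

R2 ‖ R_L = (18.0 × 7.41)/(18.0 + 7.41) = 5.249 kΩ.
Then V_out = V_s · R2'/(R1 + R2') = 7.22 × 5.249/21.25 = 1.784 V.
(Unloaded it would be 3.82 V; the load pulls it down.)

V_out ≈ 1.78 V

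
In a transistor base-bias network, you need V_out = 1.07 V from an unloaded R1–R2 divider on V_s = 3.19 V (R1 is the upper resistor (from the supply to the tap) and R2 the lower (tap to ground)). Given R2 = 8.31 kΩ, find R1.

R1 ≈ 16.5 kΩ

Required fraction k = V_out/V_s = 0.3354.
Rearranging, R1 = R2·(1−k)/k = 8.31 × 1.981 = 16.46 kΩ.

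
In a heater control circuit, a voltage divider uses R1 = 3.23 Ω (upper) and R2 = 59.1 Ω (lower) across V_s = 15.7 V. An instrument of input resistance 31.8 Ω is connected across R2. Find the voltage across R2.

R2 ‖ R_L = (59.1 × 31.8)/(59.1 + 31.8) = 20.68 Ω.
Now apply the divider: V_out = 15.7 × 0.8649 = 13.58 V.
(Unloaded it would be 14.9 V; the load pulls it down.)

V_out ≈ 13.6 V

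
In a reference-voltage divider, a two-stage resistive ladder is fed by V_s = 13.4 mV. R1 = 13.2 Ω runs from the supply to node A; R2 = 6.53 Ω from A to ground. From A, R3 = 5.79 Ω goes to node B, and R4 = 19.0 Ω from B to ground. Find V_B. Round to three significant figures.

V_B ≈ 2.89 mV

Node A sees R2 in parallel with the series input of stage 2, R3 + R4 = 24.79 Ω.
Effective lower resistance at A: R2 ‖ 24.79 = 5.169 Ω.
So V_A = 13.4 × 0.2814 = 3.770 mV.
Then the unloaded second divider: V_B = V_A × R4/(R3+R4) = 3.770 × 0.7664 = 2.890 mV.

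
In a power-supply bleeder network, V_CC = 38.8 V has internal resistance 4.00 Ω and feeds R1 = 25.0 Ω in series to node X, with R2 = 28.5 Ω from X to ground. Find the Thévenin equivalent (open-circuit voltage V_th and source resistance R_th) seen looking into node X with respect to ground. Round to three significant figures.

R1' = 4.00 + 25.0 = 29.00 Ω (source resistance + R1).
V_th is the unloaded tap voltage: V_CC · R2/(R1'+R2) = 38.8 × 0.4957 = 19.23 V.
Looking into X with the source shorted: R_th = R1'·R2/(R1'+R2) = 29.00 × 28.5/57.50 = 14.37 Ω.

V_th ≈ 19.2 V, R_th ≈ 14.4 Ω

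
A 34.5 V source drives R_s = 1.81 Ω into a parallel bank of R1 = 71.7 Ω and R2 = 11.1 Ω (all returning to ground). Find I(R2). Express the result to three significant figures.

I ≈ 2.62 A

Parallel bank: R_p = 1/(1/71.7 + 1/11.1) = 9.612 Ω.
V_A by voltage divider: V_A = 34.5 × 9.612/(1.81 + 9.612) = 29.03 V.
I(R2) = V_A / R2 = 29.03/11.1 = 2.616 A.
(Equivalently: I_total = 3.020 A, then current-divider fraction G_k/ΣG = 0.8659.)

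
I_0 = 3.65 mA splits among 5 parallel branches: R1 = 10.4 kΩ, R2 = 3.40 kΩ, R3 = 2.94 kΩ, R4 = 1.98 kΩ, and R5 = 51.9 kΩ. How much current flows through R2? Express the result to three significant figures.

I ≈ 0.856 mA

Conductances: ΣG = 1/10.4 + 1/3.40 + 1/2.94 + 1/1.98 + 1/51.9 = 1.255 (1/kΩ).
R2 takes the fraction G_k/ΣG = 0.2941/1.255 = 0.2344, so I = 3.65 × 0.2344 = 0.8556 mA.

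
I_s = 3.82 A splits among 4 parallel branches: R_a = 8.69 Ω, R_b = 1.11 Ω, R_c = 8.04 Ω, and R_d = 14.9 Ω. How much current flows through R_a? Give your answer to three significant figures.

Total conductance ΣG = 1/8.69 + 1/1.11 + 1/8.04 + 1/14.9 = 1.207 (units of 1/Ω).
By the current-divider rule, I = I_s · G_k/ΣG = 3.82 × 0.09530 = 0.3641 A.

I ≈ 0.364 A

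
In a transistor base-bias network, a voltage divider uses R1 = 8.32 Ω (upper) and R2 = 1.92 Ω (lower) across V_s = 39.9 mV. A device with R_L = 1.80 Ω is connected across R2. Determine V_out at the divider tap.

The load sits in parallel with R2, giving an effective lower resistance R2' = R2·R_L/(R2+R_L) = 0.9290 Ω.
Voltage divider with the loaded lower leg: V_out = 39.9 × 0.9290/(8.32 + 0.9290) = 39.9 × 0.1004 = 4.008 mV.
(Unloaded it would be 7.48 mV; the load pulls it down.)

V_out ≈ 4.01 mV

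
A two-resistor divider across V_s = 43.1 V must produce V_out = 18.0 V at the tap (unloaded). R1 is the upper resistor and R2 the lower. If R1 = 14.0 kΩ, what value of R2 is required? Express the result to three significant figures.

The divider ratio is R2/(R1+R2) = 18.0/43.1 = 0.4176.
R2 = R1 · 0.4176/(1 − 0.4176) = 10.04 kΩ.

R2 ≈ 10.0 kΩ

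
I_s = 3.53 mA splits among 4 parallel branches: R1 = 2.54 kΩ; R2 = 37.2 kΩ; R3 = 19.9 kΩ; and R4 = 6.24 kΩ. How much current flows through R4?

ΣG = 1/2.54 + 1/37.2 + 1/19.9 + 1/6.24 = 0.6311.
R4 takes the fraction G_k/ΣG = 0.1603/0.6311 = 0.2539, so I = 3.53 × 0.2539 = 0.8964 mA.

I ≈ 0.896 mA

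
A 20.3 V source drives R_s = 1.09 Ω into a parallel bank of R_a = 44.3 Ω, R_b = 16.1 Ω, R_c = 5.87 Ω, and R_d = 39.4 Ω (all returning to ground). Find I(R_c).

Combine the parallel branches: R_p = (1/44.3 + 1/16.1 + 1/5.87 + 1/39.4)⁻¹ = 3.566 Ω.
V_A = 20.3 × 3.566/4.656 = 15.55 V.
Branch current I = V_A/R_c = 15.55/5.87 = 2.649 A.
(Equivalently: I_total = 4.360 A, then current-divider fraction G_k/ΣG = 0.6075.)

I ≈ 2.65 A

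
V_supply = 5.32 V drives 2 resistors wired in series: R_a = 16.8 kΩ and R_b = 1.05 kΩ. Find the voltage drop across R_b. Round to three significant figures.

Total series resistance ΣR = 16.8 + 1.05 = 17.85 kΩ.
Voltage divider: V = V_supply · (1.050 / 17.85) = 5.32 × 0.05882 = 0.3129 V.

V ≈ 0.313 V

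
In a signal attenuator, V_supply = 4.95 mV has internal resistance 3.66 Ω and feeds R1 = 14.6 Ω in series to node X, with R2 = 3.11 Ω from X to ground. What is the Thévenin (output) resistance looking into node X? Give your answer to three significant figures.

R1' = 3.66 + 14.6 = 18.26 Ω (source resistance + R1).
Zeroing V_supply shorts the top of R1' to ground, so R_th = R1' ‖ R2 = 2.657 Ω.

R_th ≈ 2.66 Ω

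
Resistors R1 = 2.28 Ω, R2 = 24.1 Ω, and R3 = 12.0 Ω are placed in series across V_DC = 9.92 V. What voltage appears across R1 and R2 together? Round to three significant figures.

Total series resistance ΣR = 2.28 + 24.1 + 12.0 = 38.38 Ω.
R_{R1..R2} = 2.28 + 24.1 = 26.38 Ω.
Voltage divider: V = V_DC · (26.38 / 38.38) = 9.92 × 0.6873 = 6.818 V.

V ≈ 6.82 V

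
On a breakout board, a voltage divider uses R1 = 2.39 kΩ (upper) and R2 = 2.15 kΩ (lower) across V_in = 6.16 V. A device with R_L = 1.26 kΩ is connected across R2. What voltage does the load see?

First combine the lower leg with the load: R2 ‖ R_L = 0.7944 kΩ.
Now apply the divider: V_out = 6.16 × 0.2495 = 1.537 V.

V_out ≈ 1.54 V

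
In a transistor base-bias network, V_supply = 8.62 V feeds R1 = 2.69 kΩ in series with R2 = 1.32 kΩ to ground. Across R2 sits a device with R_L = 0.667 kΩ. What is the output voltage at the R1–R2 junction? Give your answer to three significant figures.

V_out ≈ 1.22 V

R2 ‖ R_L = (1.32 × 0.667)/(1.32 + 0.667) = 0.4431 kΩ.
Voltage divider with the loaded lower leg: V_out = 8.62 × 0.4431/(2.69 + 0.4431) = 8.62 × 0.1414 = 1.219 V.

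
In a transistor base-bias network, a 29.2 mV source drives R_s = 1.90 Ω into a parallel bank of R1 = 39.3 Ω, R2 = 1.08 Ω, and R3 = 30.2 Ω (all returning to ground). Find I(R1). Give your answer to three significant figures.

I ≈ 0.259 mA

Equivalent of the parallel group: R_p = 1.016 Ω.
V_A = 29.2 × 1.016/2.916 = 10.17 mV.
Branch current I = V_A/R1 = 10.17/39.3 = 0.2588 mA.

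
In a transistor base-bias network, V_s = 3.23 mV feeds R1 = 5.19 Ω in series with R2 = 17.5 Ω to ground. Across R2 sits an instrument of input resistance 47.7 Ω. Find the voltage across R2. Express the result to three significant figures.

R2 ‖ R_L = (17.5 × 47.7)/(17.5 + 47.7) = 12.80 Ω.
Then V_out = V_s · R2'/(R1 + R2') = 3.23 × 12.80/17.99 = 2.298 mV.

V_out ≈ 2.30 mV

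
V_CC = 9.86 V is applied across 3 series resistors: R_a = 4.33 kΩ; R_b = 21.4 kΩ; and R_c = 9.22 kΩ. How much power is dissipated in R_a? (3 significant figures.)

P ≈ 0.345 mW

The common current is I = 9.86/34.95 = 0.2821 mA.
P(R_a) = I²·R_a = (0.2821)² × 4.33 = 0.3446 mW.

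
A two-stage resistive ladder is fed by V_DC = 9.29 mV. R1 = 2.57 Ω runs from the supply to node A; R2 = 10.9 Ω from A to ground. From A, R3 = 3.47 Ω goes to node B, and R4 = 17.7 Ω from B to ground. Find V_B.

The second stage (R3 + R4 = 21.17 Ω) loads node A in parallel with R2.
Effective lower resistance at A: R2 ‖ 21.17 = 7.195 Ω.
First divider: V_A = V_DC · 7.195/(2.57 + 7.195) = 6.845 mV.
Then the unloaded second divider: V_B = V_A × R4/(R3+R4) = 6.845 × 0.8361 = 5.723 mV.

V_B ≈ 5.72 mV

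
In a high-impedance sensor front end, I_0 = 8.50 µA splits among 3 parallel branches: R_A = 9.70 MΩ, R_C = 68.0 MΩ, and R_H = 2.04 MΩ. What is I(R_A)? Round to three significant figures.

Total conductance ΣG = 1/9.70 + 1/68.0 + 1/2.04 = 0.6080 (units of 1/MΩ).
Current divider: I(R_A) = I_0 · G_k/ΣG = 8.50 × (0.1031/0.6080) = 8.50 × 0.1696 = 1.441 µA.

I ≈ 1.44 µA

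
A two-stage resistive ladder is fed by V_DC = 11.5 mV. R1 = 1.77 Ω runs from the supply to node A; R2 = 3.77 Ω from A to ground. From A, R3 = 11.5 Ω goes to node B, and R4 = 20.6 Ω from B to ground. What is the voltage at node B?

The second stage (R3 + R4 = 32.10 Ω) loads node A in parallel with R2.
Effective lower resistance at A: R2 ‖ 32.10 = 3.374 Ω.
So V_A = 11.5 × 0.6559 = 7.543 mV.
Then the unloaded second divider: V_B = V_A × R4/(R3+R4) = 7.543 × 0.6417 = 4.841 mV.

V_B ≈ 4.84 mV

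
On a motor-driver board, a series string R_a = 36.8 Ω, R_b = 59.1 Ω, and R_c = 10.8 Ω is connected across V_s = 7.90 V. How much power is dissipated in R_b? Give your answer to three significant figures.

P ≈ 0.324 W

Series current I = V_s/ΣR = 7.90/106.7 = 0.07404 A.
V(R_b) = I·R = 4.376 V; P = V·I = 4.376 × 0.07404 = 0.3240 W.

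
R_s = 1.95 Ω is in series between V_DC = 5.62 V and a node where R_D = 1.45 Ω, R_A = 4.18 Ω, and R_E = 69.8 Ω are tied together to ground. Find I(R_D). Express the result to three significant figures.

Parallel bank: R_p = 1/(1/1.45 + 1/4.18 + 1/69.8) = 1.060 Ω.
V_A = 5.62 × 1.060/3.010 = 1.979 V.
I(R_D) = V_A / R_D = 1.979/1.45 = 1.365 A.

I ≈ 1.37 A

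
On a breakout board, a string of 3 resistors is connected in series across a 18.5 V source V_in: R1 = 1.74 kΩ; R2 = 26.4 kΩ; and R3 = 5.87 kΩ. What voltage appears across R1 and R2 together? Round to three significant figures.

Total series resistance ΣR = 1.74 + 26.4 + 5.87 = 34.01 kΩ.
R_{R1..R2} = 1.74 + 26.4 = 28.14 kΩ.
By the voltage-divider rule, V = 18.5 × 28.14/34.01 = 15.31 V.

V ≈ 15.3 V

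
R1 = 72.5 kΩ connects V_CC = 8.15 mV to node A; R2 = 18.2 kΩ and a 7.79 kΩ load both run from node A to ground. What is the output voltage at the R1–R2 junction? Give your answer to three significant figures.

R2 ‖ R_L = (18.2 × 7.79)/(18.2 + 7.79) = 5.455 kΩ.
Voltage divider with the loaded lower leg: V_out = 8.15 × 5.455/(72.5 + 5.455) = 8.15 × 0.06998 = 0.5703 mV.

V_out ≈ 0.570 mV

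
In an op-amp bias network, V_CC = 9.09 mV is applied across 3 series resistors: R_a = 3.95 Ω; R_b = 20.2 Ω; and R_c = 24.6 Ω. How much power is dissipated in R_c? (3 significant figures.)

Series current I = V_CC/ΣR = 9.09/48.75 = 0.1865 mA.
P(R_c) = I²·R_c = (0.1865)² × 24.6 = 0.8553 µW.

P ≈ 0.855 µW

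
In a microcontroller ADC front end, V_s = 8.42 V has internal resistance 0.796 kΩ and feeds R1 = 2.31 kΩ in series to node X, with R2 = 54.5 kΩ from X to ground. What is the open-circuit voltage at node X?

R1' = 0.796 + 2.31 = 3.106 kΩ (source resistance + R1).
With X open, the divider is unloaded: V_th = 8.42 × 54.5/57.61 = 7.966 V.

V_th ≈ 7.97 V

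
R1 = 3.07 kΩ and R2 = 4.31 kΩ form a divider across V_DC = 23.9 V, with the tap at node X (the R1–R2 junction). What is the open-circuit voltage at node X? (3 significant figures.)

V_th ≈ 14.0 V

With X open, the divider is unloaded: V_th = 23.9 × 4.31/7.380 = 13.96 V.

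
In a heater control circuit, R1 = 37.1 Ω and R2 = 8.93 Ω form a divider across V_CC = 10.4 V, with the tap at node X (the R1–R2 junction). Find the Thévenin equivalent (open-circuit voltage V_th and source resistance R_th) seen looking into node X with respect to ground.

V_th is the unloaded tap voltage: V_CC · R2/(R1+R2) = 10.4 × 0.1940 = 2.018 V.
Zeroing V_CC shorts the top of R1 to ground, so R_th = R1 ‖ R2 = 7.198 Ω.

V_th ≈ 2.02 V, R_th ≈ 7.20 Ω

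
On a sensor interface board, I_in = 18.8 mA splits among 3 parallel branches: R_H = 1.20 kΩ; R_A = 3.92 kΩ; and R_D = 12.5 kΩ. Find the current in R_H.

I ≈ 13.4 mA

Total conductance ΣG = 1/1.20 + 1/3.92 + 1/12.5 = 1.168 (units of 1/kΩ).
Current divider: I(R_H) = I_in · G_k/ΣG = 18.8 × (0.8333/1.168) = 18.8 × 0.7132 = 13.41 mA.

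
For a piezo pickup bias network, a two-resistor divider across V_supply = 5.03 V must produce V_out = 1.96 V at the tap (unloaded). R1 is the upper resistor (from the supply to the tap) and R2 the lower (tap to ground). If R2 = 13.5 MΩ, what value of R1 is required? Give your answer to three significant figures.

Required fraction k = V_out/V_supply = 0.3897.
So R1 = R2 · (V_supply/V_out − 1) = 13.5 × (5.03/1.96 − 1) = 13.5 × 1.566 = 21.15 MΩ.

R1 ≈ 21.1 MΩ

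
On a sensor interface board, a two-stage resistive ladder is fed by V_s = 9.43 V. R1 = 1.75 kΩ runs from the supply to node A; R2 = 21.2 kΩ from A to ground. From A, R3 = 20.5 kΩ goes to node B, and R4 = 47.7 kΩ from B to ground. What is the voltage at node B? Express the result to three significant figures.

The second stage (R3 + R4 = 68.20 kΩ) loads node A in parallel with R2.
R2 ‖ (R3+R4) = 16.17 kΩ.
V_A = 9.43 × 16.17/(1.75 + 16.17) = 8.509 V.
V_B = V_A × 0.6994 = 5.951 V.

V_B ≈ 5.95 V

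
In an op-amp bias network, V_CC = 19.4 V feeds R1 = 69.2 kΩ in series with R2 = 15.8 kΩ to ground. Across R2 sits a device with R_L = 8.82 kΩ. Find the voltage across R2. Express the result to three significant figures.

R2 ‖ R_L = (15.8 × 8.82)/(15.8 + 8.82) = 5.660 kΩ.
Then V_out = V_CC · R2'/(R1 + R2') = 19.4 × 5.660/74.86 = 1.467 V.

V_out ≈ 1.47 V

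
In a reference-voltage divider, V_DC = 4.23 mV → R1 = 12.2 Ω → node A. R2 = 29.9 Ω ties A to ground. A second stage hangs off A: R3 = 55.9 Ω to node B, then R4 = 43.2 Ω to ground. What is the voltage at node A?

The second stage (R3 + R4 = 99.10 Ω) loads node A in parallel with R2.
R2 ‖ (R3+R4) = 22.97 Ω.
First divider: V_A = V_DC · 22.97/(12.2 + 22.97) = 2.763 mV.

V_A ≈ 2.76 mV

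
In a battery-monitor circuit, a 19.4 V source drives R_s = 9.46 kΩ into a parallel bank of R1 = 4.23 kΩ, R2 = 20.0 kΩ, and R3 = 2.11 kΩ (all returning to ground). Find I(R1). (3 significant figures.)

Parallel bank: R_p = 1/(1/4.23 + 1/20.0 + 1/2.11) = 1.315 kΩ.
V_A by voltage divider: V_A = 19.4 × 1.315/(9.46 + 1.315) = 2.368 V.
Branch current I = V_A/R1 = 2.368/4.23 = 0.5598 mA.

I ≈ 0.560 mA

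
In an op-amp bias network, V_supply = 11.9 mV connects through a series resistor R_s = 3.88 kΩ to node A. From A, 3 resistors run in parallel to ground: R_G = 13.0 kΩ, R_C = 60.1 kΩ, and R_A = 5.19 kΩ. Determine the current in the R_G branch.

I ≈ 0.434 µA

Combine the parallel branches: R_p = (1/13.0 + 1/60.1 + 1/5.19)⁻¹ = 3.494 kΩ.
Node voltage V_A = V_supply · R_p/(R_s + R_p) = 11.9 × 0.4738 = 5.638 mV.
I(R_G) = V_A / R_G = 5.638/13.0 = 0.4337 µA.
(Equivalently: I_total = 1.614 µA, then current-divider fraction G_k/ΣG = 0.2687.)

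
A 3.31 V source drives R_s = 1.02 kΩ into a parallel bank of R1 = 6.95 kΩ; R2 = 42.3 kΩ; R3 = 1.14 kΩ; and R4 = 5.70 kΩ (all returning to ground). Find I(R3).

I ≈ 1.29 mA

Parallel bank: R_p = 1/(1/6.95 + 1/42.3 + 1/1.14 + 1/5.70) = 0.8196 kΩ.
V_A by voltage divider: V_A = 3.31 × 0.8196/(1.02 + 0.8196) = 1.475 V.
Branch current I = V_A/R3 = 1.475/1.14 = 1.294 mA.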